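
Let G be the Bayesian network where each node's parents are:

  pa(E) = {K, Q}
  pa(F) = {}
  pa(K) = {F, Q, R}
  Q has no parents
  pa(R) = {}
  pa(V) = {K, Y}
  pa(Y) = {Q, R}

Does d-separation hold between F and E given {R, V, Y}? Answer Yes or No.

No

Enumerating the 4 paths from F to E and testing each for blocking by {R, V, Y}:
Path 1: F → K ← R → Y ← Q → E
  R is a fork here and R is conditioned on, so the path is blocked at R.
Path 2: F → K ← Q → E
  K is a collider and its descendant V is conditioned on, which opens it; Q is a fork and Q is not conditioned on — no node blocks this path, so it is active.
Path 3: F → K → V ← Y ← Q → E
  Y is a chain here and Y is conditioned on, so the path is blocked at Y.
Path 4: F → K → E
  K is a chain and K is not conditioned on — no node blocks this path, so it is active.
Because an active path exists, F and E are not d-separated.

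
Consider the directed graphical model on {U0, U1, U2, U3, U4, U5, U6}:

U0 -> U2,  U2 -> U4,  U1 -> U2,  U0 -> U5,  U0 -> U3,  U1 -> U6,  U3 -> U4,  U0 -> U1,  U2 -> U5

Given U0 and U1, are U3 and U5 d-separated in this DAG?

There are 6 undirected paths between U3 and U5; checking each against the conditioning set {U0, U1}:
  1. U3 → U4 ← U2 ← U1 ← U0 → U5 — U4:collider[blocks]; U2:chain[open]; U1:chain[blocks]; U0:fork[blocks] ⇒ blocked
  2. U3 → U4 ← U2 ← U0 → U5 — U4:collider[blocks]; U2:chain[open]; U0:fork[blocks] ⇒ blocked
  3. U3 → U4 ← U2 → U5 — U4:collider[blocks]; U2:fork[open] ⇒ blocked
  4. U3 ← U0 → U2 → U5 — U0:fork[blocks]; U2:chain[open] ⇒ blocked
  5. U3 ← U0 → U1 → U2 → U5 — U0:fork[blocks]; U1:chain[blocks]; U2:chain[open] ⇒ blocked
  6. U3 ← U0 → U5 — U0:fork[blocks] ⇒ blocked
Since every path is blocked, d-separation holds.

Yes — U3 and U5 are d-separated given {U0, U1}.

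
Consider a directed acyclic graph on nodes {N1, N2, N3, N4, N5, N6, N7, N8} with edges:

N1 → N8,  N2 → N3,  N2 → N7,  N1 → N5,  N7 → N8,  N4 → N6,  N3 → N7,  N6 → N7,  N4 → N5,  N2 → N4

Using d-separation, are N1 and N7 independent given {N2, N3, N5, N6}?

There are 4 undirected paths between N1 and N7; checking each against the conditioning set {N2, N3, N5, N6}:
  1. N1 → N8 ← N7 — N8:collider[blocks] ⇒ blocked
  2. N1 → N5 ← N4 → N6 → N7 — N5:collider[open]; N4:fork[open]; N6:chain[blocks] ⇒ blocked
  3. N1 → N5 ← N4 ← N2 → N3 → N7 — N5:collider[open]; N4:chain[open]; N2:fork[blocks]; N3:chain[blocks] ⇒ blocked
  4. N1 → N5 ← N4 ← N2 → N7 — N5:collider[open]; N4:chain[open]; N2:fork[blocks] ⇒ blocked
Since every path is blocked, d-separation holds.

Yes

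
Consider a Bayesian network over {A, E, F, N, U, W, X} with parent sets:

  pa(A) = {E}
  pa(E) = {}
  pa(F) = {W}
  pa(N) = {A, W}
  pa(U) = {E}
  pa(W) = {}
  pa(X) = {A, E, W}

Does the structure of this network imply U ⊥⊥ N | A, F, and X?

There are 4 undirected paths between U and N; checking each against the conditioning set {A, F, X}:
Path 1: U ← E → X ← W → N
  E is a fork and E is not conditioned on; X is a collider and X is conditioned on, which opens it; W is a fork and W is not conditioned on — no node blocks this path, so it is active.
Path 2: U ← E → X ← A → N
  A is a fork here and A is conditioned on, so the path is blocked at A.
Path 3: U ← E → A → X ← W → N
  A is a chain here and A is conditioned on, so the path is blocked at A.
Path 4: U ← E → A → N
  A is a chain here and A is conditioned on, so the path is blocked at A.
Because an active path exists, U and N are not d-separated.

No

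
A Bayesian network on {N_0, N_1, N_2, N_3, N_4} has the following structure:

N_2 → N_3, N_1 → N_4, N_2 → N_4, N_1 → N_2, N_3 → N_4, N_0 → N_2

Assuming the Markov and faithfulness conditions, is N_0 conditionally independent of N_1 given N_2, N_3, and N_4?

Enumerating the 3 paths from N_0 to N_1 and testing each for blocking by {N_2, N_3, N_4}:
  1. N_0 → N_2 → N_4 ← N_1 — N_2:chain[blocks]; N_4:collider[open] ⇒ blocked
  2. N_0 → N_2 ← N_1 — N_2:collider[open] ⇒ active
  3. N_0 → N_2 → N_3 → N_4 ← N_1 — N_2:chain[blocks]; N_3:chain[blocks]; N_4:collider[open] ⇒ blocked
Because an active path exists, N_0 and N_1 are not d-separated.

No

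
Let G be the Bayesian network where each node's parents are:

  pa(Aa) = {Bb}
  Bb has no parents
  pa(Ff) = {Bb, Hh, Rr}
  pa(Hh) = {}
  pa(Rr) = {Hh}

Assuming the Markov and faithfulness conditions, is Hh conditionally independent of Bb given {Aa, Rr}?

2 paths connect Hh and Bb; each must be blocked for d-separation to hold:
  1. Hh → Ff ← Bb — Ff:collider[blocks] ⇒ blocked
  2. Hh → Rr → Ff ← Bb — Rr:chain[blocks]; Ff:collider[blocks] ⇒ blocked
All paths are blocked; Hh ⊥ Bb | {Aa, Rr} holds.

Yes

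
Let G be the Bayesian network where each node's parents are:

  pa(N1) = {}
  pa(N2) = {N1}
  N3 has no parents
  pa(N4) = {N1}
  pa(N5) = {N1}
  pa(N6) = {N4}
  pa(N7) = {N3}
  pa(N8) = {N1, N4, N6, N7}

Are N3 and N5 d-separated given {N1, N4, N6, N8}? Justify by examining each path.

3 paths connect N3 and N5; each must be blocked for d-separation to hold:
Path 1: N3 → N7 → N8 ← N4 ← N1 → N5
  N4 is a chain here and N4 is conditioned on, so the path is blocked at N4.
Path 2: N3 → N7 → N8 ← N1 → N5
  N1 is a fork here and N1 is conditioned on, so the path is blocked at N1.
Path 3: N3 → N7 → N8 ← N6 ← N4 ← N1 → N5
  N6 is a chain here and N6 is conditioned on, so the path is blocked at N6.
Since every path is blocked, d-separation holds.

Yes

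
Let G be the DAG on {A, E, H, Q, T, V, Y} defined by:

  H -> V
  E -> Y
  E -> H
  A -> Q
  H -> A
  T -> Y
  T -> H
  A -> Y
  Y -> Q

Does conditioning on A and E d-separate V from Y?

There are 4 undirected paths between V and Y; checking each against the conditioning set {A, E}:
Path 1: V ← H → A → Q ← Y
  A is a chain here and A is conditioned on, so the path is blocked at A.
Path 2: V ← H → A → Y
  A is a chain here and A is conditioned on, so the path is blocked at A.
Path 3: V ← H ← T → Y
  H is a chain and H is not conditioned on; T is a fork and T is not conditioned on — no node blocks this path, so it is active.
Path 4: V ← H ← E → Y
  E is a fork here and E is conditioned on, so the path is blocked at E.
Because an active path exists, V and Y are not d-separated.

No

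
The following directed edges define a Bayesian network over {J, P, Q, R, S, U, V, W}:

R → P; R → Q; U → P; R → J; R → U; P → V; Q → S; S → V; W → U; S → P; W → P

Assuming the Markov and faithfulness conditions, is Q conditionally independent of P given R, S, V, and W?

5 paths connect Q and P; each must be blocked for d-separation to hold:
  1. Q → S → V ← P — S:chain[blocks]; V:collider[open] ⇒ blocked
  2. Q → S → P — S:chain[blocks] ⇒ blocked
  3. Q ← R → U ← W → P — R:fork[blocks]; U:collider[open]; W:fork[blocks] ⇒ blocked
  4. Q ← R → U → P — R:fork[blocks]; U:chain[open] ⇒ blocked
  5. Q ← R → P — R:fork[blocks] ⇒ blocked
Every path is blocked, so Q and P are d-separated given {R, S, V, W}.

Yes — Q and P are d-separated given {R, S, V, W}.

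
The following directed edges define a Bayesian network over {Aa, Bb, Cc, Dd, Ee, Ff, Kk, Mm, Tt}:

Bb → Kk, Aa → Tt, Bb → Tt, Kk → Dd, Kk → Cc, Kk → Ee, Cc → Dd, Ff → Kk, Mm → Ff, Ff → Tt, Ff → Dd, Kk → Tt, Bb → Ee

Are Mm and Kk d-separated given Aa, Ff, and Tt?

Enumerating the 6 paths from Mm to Kk and testing each for blocking by {Aa, Ff, Tt}:
Path 1: Mm → Ff → Dd ← Cc ← Kk
  Ff is a chain here and Ff is conditioned on, so the path is blocked at Ff.
Path 2: Mm → Ff → Dd ← Kk
  Ff is a chain here and Ff is conditioned on, so the path is blocked at Ff.
Path 3: Mm → Ff → Tt ← Bb → Ee ← Kk
  Ff is a chain here and Ff is conditioned on, so the path is blocked at Ff.
Path 4: Mm → Ff → Tt ← Bb → Kk
  Ff is a chain here and Ff is conditioned on, so the path is blocked at Ff.
Path 5: Mm → Ff → Tt ← Kk
  Ff is a chain here and Ff is conditioned on, so the path is blocked at Ff.
Path 6: Mm → Ff → Kk
  Ff is a chain here and Ff is conditioned on, so the path is blocked at Ff.
Since every path is blocked, d-separation holds.

Yes — Mm and Kk are d-separated given {Aa, Ff, Tt}.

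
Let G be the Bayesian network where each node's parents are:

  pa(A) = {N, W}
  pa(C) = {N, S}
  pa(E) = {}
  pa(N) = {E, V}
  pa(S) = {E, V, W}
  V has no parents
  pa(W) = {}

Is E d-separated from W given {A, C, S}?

Enumerating the 6 paths from E to W and testing each for blocking by {A, C, S}:
Path 1: E → S ← W
  S is a collider and S is conditioned on, which opens it — no node blocks this path, so it is active.
Path 2: E → S ← V → N → A ← W
  S is a collider and S is conditioned on, which opens it; V is a fork and V is not conditioned on; N is a chain and N is not conditioned on; A is a collider and A is conditioned on, which opens it — no node blocks this path, so it is active.
Path 3: E → S → C ← N → A ← W
  S is a chain here and S is conditioned on, so the path is blocked at S.
Path 4: E → N ← V → S ← W
  N is a collider and its descendant C is conditioned on, which opens it; V is a fork and V is not conditioned on; S is a collider and S is conditioned on, which opens it — no node blocks this path, so it is active.
Path 5: E → N → C ← S ← W
  S is a chain here and S is conditioned on, so the path is blocked at S.
Path 6: E → N → A ← W
  N is a chain and N is not conditioned on; A is a collider and A is conditioned on, which opens it — no node blocks this path, so it is active.
Because an active path exists, E and W are not d-separated.

No — E and W are not d-separated given {A, C, S}.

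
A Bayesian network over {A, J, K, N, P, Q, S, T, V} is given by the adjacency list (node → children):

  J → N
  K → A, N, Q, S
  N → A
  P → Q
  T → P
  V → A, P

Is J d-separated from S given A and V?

No — J and S are not d-separated given {A, V}.

Enumerating the 3 paths from J to S and testing each for blocking by {A, V}:
Path 1: J → N → A ← K → S
  N is a chain and N is not conditioned on; A is a collider and A is conditioned on, which opens it; K is a fork and K is not conditioned on — no node blocks this path, so it is active.
Path 2: J → N → A ← V → P → Q ← K → S
  V is a fork here and V is conditioned on, so the path is blocked at V.
Path 3: J → N ← K → S
  N is a collider and its descendant A is conditioned on, which opens it; K is a fork and K is not conditioned on — no node blocks this path, so it is active.
Since the path J → N → A ← K → S is active, J and S are not d-separated given {A, V}.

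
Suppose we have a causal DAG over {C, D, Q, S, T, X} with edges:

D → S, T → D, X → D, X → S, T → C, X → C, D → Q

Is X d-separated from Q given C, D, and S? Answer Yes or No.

3 paths connect X and Q; each must be blocked for d-separation to hold:
Path 1: X → C ← T → D → Q
  D is a chain here and D is conditioned on, so the path is blocked at D.
Path 2: X → S ← D → Q
  D is a fork here and D is conditioned on, so the path is blocked at D.
Path 3: X → D → Q
  D is a chain here and D is conditioned on, so the path is blocked at D.
All paths are blocked; X ⊥ Q | {C, D, S} holds.

Yes — X and Q are d-separated given {C, D, S}.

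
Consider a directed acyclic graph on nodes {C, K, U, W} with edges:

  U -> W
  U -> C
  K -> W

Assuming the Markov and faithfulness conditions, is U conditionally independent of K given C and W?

No

The only undirected path from U to K is:
Path 1: U → W ← K
  W is a collider and W is conditioned on, which opens it — no node blocks this path, so it is active.
Because an active path exists, U and K are not d-separated.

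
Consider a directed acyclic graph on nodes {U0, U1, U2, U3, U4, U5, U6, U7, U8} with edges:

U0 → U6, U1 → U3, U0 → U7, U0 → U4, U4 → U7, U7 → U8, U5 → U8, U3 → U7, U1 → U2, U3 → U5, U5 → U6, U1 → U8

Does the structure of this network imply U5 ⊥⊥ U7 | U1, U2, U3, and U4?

Yes — U5 and U7 are d-separated given {U1, U2, U3, U4}.

There are 6 undirected paths between U5 and U7; checking each against the conditioning set {U1, U2, U3, U4}:
Path 1: U5 ← U3 → U7
  U3 is a fork here and U3 is conditioned on, so the path is blocked at U3.
Path 2: U5 ← U3 ← U1 → U8 ← U7
  U3 is a chain here and U3 is conditioned on, so the path is blocked at U3.
Path 3: U5 → U6 ← U0 → U4 → U7
  U6 is a collider here and neither U6 nor any of its descendants is conditioned on, so the collider stays closed — the path is blocked at U6.
Path 4: U5 → U6 ← U0 → U7
  U6 is a collider here and neither U6 nor any of its descendants is conditioned on, so the collider stays closed — the path is blocked at U6.
Path 5: U5 → U8 ← U7
  U8 is a collider here and neither U8 nor any of its descendants is conditioned on, so the collider stays closed — the path is blocked at U8.
Path 6: U5 → U8 ← U1 → U3 → U7
  U8 is a collider here and neither U8 nor any of its descendants is conditioned on, so the collider stays closed — the path is blocked at U8.
Since every path is blocked, d-separation holds.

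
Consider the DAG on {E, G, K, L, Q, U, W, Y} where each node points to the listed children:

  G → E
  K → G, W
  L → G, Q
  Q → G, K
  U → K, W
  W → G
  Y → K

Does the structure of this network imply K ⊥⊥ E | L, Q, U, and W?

No

We examine all 5 paths between K and E:
  1. K → W → G → E — W:chain[blocks]; G:chain[open] ⇒ blocked
  2. K → G → E — G:chain[open] ⇒ active
  3. K ← U → W → G → E — U:fork[blocks]; W:chain[blocks]; G:chain[open] ⇒ blocked
  4. K ← Q ← L → G → E — Q:chain[blocks]; L:fork[blocks]; G:chain[open] ⇒ blocked
  5. K ← Q → G → E — Q:fork[blocks]; G:chain[open] ⇒ blocked
At least one path is unblocked, so d-separation fails.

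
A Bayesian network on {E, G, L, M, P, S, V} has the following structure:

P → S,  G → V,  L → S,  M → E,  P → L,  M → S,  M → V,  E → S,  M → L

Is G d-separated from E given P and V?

Enumerating the 4 paths from G to E and testing each for blocking by {P, V}:
Path 1: G → V ← M → S ← E
  S is a collider here and neither S nor any of its descendants is conditioned on, so the collider stays closed — the path is blocked at S.
Path 2: G → V ← M → L → S ← E
  S is a collider here and neither S nor any of its descendants is conditioned on, so the collider stays closed — the path is blocked at S.
Path 3: G → V ← M → L ← P → S ← E
  L is a collider here and neither L nor any of its descendants is conditioned on, so the collider stays closed — the path is blocked at L.
Path 4: G → V ← M → E
  V is a collider and V is conditioned on, which opens it; M is a fork and M is not conditioned on — no node blocks this path, so it is active.
Because an active path exists, G and E are not d-separated.

No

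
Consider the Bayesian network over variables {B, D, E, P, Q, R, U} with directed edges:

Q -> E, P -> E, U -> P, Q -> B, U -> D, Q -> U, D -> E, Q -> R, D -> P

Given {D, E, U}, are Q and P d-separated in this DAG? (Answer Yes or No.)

No

6 paths connect Q and P; each must be blocked for d-separation to hold:
  1. Q → E ← D → P — E:collider[open]; D:fork[blocks] ⇒ blocked
  2. Q → E ← D ← U → P — E:collider[open]; D:chain[blocks]; U:fork[blocks] ⇒ blocked
  3. Q → E ← P — E:collider[open] ⇒ active
  4. Q → U → D → E ← P — U:chain[blocks]; D:chain[blocks]; E:collider[open] ⇒ blocked
  5. Q → U → D → P — U:chain[blocks]; D:chain[blocks] ⇒ blocked
  6. Q → U → P — U:chain[blocks] ⇒ blocked
Because an active path exists, Q and P are not d-separated.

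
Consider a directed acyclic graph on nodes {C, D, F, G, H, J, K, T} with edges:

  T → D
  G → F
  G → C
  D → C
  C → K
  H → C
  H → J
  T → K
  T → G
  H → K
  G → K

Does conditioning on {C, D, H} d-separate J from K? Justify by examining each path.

6 paths connect J and K; each must be blocked for d-separation to hold:
  1. J ← H → K — H:fork[blocks] ⇒ blocked
  2. J ← H → C → K — H:fork[blocks]; C:chain[blocks] ⇒ blocked
  3. J ← H → C ← D ← T → K — H:fork[blocks]; C:collider[open]; D:chain[blocks]; T:fork[open] ⇒ blocked
  4. J ← H → C ← D ← T → G → K — H:fork[blocks]; C:collider[open]; D:chain[blocks]; T:fork[open]; G:chain[open] ⇒ blocked
  5. J ← H → C ← G → K — H:fork[blocks]; C:collider[open]; G:fork[open] ⇒ blocked
  6. J ← H → C ← G ← T → K — H:fork[blocks]; C:collider[open]; G:chain[open]; T:fork[open] ⇒ blocked
All paths are blocked; J ⊥ K | {C, D, H} holds.

Yes — J and K are d-separated given {C, D, H}.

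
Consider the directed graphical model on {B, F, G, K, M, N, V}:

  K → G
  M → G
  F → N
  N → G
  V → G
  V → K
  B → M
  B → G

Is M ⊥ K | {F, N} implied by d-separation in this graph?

Yes

There are 4 undirected paths between M and K; checking each against the conditioning set {F, N}:
Path 1: M → G ← K
  G is a collider here and neither G nor any of its descendants is conditioned on, so the collider stays closed — the path is blocked at G.
Path 2: M → G ← V → K
  G is a collider here and neither G nor any of its descendants is conditioned on, so the collider stays closed — the path is blocked at G.
Path 3: M ← B → G ← K
  G is a collider here and neither G nor any of its descendants is conditioned on, so the collider stays closed — the path is blocked at G.
Path 4: M ← B → G ← V → K
  G is a collider here and neither G nor any of its descendants is conditioned on, so the collider stays closed — the path is blocked at G.
All paths are blocked; M ⊥ K | {F, N} holds.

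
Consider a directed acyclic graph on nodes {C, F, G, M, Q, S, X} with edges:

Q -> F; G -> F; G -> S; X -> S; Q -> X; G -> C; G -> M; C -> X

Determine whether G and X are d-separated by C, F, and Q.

Enumerating the 3 paths from G to X and testing each for blocking by {C, F, Q}:
Path 1: G → C → X
  C is a chain here and C is conditioned on, so the path is blocked at C.
Path 2: G → F ← Q → X
  Q is a fork here and Q is conditioned on, so the path is blocked at Q.
Path 3: G → S ← X
  S is a collider here and neither S nor any of its descendants is conditioned on, so the collider stays closed — the path is blocked at S.
All paths are blocked; G ⊥ X | {C, F, Q} holds.

Yes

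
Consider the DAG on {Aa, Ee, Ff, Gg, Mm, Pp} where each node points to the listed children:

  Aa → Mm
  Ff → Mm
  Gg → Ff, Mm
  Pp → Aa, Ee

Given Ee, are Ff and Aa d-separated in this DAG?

Yes — Ff and Aa are d-separated given {Ee}.

There are 2 undirected paths between Ff and Aa; checking each against the conditioning set {Ee}:
Path 1: Ff → Mm ← Aa
  Mm is a collider here and neither Mm nor any of its descendants is conditioned on, so the collider stays closed — the path is blocked at Mm.
Path 2: Ff ← Gg → Mm ← Aa
  Mm is a collider here and neither Mm nor any of its descendants is conditioned on, so the collider stays closed — the path is blocked at Mm.
All paths are blocked; Ff ⊥ Aa | {Ee} holds.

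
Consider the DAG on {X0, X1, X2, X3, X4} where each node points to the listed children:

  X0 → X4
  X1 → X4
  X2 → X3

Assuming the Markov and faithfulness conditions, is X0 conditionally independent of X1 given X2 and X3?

The only undirected path from X0 to X1 is:
Path 1: X0 → X4 ← X1
  X4 is a collider here and neither X4 nor any of its descendants is conditioned on, so the collider stays closed — the path is blocked at X4.
All paths are blocked; X0 ⊥ X1 | {X2, X3} holds.

Yes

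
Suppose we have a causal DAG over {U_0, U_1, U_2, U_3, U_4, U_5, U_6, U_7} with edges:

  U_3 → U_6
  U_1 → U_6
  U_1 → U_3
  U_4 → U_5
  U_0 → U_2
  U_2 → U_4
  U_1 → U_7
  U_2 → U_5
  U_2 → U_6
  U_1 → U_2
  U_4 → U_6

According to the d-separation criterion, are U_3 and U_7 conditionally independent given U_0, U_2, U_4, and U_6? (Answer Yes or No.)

There are 5 undirected paths between U_3 and U_7; checking each against the conditioning set {U_0, U_2, U_4, U_6}:
  1. U_3 ← U_1 → U_7 — U_1:fork[open] ⇒ active
  2. U_3 → U_6 ← U_1 → U_7 — U_6:collider[open]; U_1:fork[open] ⇒ active
  3. U_3 → U_6 ← U_2 ← U_1 → U_7 — U_6:collider[open]; U_2:chain[blocks]; U_1:fork[open] ⇒ blocked
  4. U_3 → U_6 ← U_4 → U_5 ← U_2 ← U_1 → U_7 — U_6:collider[open]; U_4:fork[blocks]; U_5:collider[blocks]; U_2:chain[blocks]; U_1:fork[open] ⇒ blocked
  5. U_3 → U_6 ← U_4 ← U_2 ← U_1 → U_7 — U_6:collider[open]; U_4:chain[blocks]; U_2:chain[blocks]; U_1:fork[open] ⇒ blocked
Because an active path exists, U_3 and U_7 are not d-separated.

No — U_3 and U_7 are not d-separated given {U_0, U_2, U_4, U_6}.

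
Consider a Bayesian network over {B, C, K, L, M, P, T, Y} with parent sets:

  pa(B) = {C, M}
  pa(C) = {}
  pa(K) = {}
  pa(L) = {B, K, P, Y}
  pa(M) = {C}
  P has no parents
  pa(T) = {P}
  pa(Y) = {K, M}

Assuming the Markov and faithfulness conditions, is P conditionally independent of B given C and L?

No — P and B are not d-separated given {C, L}.

There are 5 undirected paths between P and B; checking each against the conditioning set {C, L}:
Path 1: P → L ← K → Y ← M ← C → B
  C is a fork here and C is conditioned on, so the path is blocked at C.
Path 2: P → L ← K → Y ← M → B
  L is a collider and L is conditioned on, which opens it; K is a fork and K is not conditioned on; Y is a collider and its descendant L is conditioned on, which opens it; M is a fork and M is not conditioned on — no node blocks this path, so it is active.
Path 3: P → L ← Y ← M ← C → B
  C is a fork here and C is conditioned on, so the path is blocked at C.
Path 4: P → L ← Y ← M → B
  L is a collider and L is conditioned on, which opens it; Y is a chain and Y is not conditioned on; M is a fork and M is not conditioned on — no node blocks this path, so it is active.
Path 5: P → L ← B
  L is a collider and L is conditioned on, which opens it — no node blocks this path, so it is active.
Since the path P → L ← K → Y ← M → B is active, P and B are not d-separated given {C, L}.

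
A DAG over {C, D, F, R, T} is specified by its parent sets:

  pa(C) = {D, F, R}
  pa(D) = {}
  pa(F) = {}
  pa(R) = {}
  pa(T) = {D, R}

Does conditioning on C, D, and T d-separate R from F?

We examine all 2 paths between R and F:
  1. R → T ← D → C ← F — T:collider[open]; D:fork[blocks]; C:collider[open] ⇒ blocked
  2. R → C ← F — C:collider[open] ⇒ active
Since the path R → C ← F is active, R and F are not d-separated given {C, D, T}.

No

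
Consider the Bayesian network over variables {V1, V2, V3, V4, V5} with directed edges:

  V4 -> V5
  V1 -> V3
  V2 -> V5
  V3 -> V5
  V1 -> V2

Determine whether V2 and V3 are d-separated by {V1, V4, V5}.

We examine all 2 paths between V2 and V3:
Path 1: V2 → V5 ← V3
  V5 is a collider and V5 is conditioned on, which opens it — no node blocks this path, so it is active.
Path 2: V2 ← V1 → V3
  V1 is a fork here and V1 is conditioned on, so the path is blocked at V1.
At least one path is unblocked, so d-separation fails.

No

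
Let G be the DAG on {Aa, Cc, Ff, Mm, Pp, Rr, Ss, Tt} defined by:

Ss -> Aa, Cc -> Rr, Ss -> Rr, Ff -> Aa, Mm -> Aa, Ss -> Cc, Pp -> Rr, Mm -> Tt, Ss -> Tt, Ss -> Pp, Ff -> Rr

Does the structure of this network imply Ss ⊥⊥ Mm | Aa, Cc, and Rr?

No

We examine all 5 paths between Ss and Mm:
Path 1: Ss → Rr ← Ff → Aa ← Mm
  Rr is a collider and Rr is conditioned on, which opens it; Ff is a fork and Ff is not conditioned on; Aa is a collider and Aa is conditioned on, which opens it — no node blocks this path, so it is active.
Path 2: Ss → Cc → Rr ← Ff → Aa ← Mm
  Cc is a chain here and Cc is conditioned on, so the path is blocked at Cc.
Path 3: Ss → Pp → Rr ← Ff → Aa ← Mm
  Pp is a chain and Pp is not conditioned on; Rr is a collider and Rr is conditioned on, which opens it; Ff is a fork and Ff is not conditioned on; Aa is a collider and Aa is conditioned on, which opens it — no node blocks this path, so it is active.
Path 4: Ss → Tt ← Mm
  Tt is a collider here and neither Tt nor any of its descendants is conditioned on, so the collider stays closed — the path is blocked at Tt.
Path 5: Ss → Aa ← Mm
  Aa is a collider and Aa is conditioned on, which opens it — no node blocks this path, so it is active.
Since the path Ss → Rr ← Ff → Aa ← Mm is active, Ss and Mm are not d-separated given {Aa, Cc, Rr}.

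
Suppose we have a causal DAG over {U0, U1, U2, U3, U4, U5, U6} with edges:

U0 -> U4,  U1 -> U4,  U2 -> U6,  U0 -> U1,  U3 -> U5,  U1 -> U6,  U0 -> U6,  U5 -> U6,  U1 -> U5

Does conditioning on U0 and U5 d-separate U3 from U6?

No

There are 4 undirected paths between U3 and U6; checking each against the conditioning set {U0, U5}:
  1. U3 → U5 ← U1 → U6 — U5:collider[open]; U1:fork[open] ⇒ active
  2. U3 → U5 ← U1 ← U0 → U6 — U5:collider[open]; U1:chain[open]; U0:fork[blocks] ⇒ blocked
  3. U3 → U5 ← U1 → U4 ← U0 → U6 — U5:collider[open]; U1:fork[open]; U4:collider[blocks]; U0:fork[blocks] ⇒ blocked
  4. U3 → U5 → U6 — U5:chain[blocks] ⇒ blocked
Because an active path exists, U3 and U6 are not d-separated.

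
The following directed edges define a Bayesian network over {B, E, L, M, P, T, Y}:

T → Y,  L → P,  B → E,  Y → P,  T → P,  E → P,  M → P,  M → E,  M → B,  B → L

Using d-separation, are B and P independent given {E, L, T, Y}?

No

Enumerating the 5 paths from B to P and testing each for blocking by {E, L, T, Y}:
Path 1: B → L → P
  L is a chain here and L is conditioned on, so the path is blocked at L.
Path 2: B → E → P
  E is a chain here and E is conditioned on, so the path is blocked at E.
Path 3: B → E ← M → P
  E is a collider and E is conditioned on, which opens it; M is a fork and M is not conditioned on — no node blocks this path, so it is active.
Path 4: B ← M → P
  M is a fork and M is not conditioned on — no node blocks this path, so it is active.
Path 5: B ← M → E → P
  E is a chain here and E is conditioned on, so the path is blocked at E.
At least one path is unblocked, so d-separation fails.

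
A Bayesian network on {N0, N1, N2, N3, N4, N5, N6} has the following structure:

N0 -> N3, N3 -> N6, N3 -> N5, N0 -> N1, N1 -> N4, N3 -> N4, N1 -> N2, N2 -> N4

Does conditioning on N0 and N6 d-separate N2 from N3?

We examine all 4 paths between N2 and N3:
  1. N2 → N4 ← N1 ← N0 → N3 — N4:collider[blocks]; N1:chain[open]; N0:fork[blocks] ⇒ blocked
  2. N2 → N4 ← N3 — N4:collider[blocks] ⇒ blocked
  3. N2 ← N1 → N4 ← N3 — N1:fork[open]; N4:collider[blocks] ⇒ blocked
  4. N2 ← N1 ← N0 → N3 — N1:chain[open]; N0:fork[blocks] ⇒ blocked
All paths are blocked; N2 ⊥ N3 | {N0, N6} holds.

Yes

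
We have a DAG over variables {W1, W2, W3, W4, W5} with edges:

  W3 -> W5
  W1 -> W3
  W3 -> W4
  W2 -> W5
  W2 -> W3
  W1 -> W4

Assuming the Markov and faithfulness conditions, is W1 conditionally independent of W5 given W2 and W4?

Enumerating the 4 paths from W1 to W5 and testing each for blocking by {W2, W4}:
Path 1: W1 → W4 ← W3 ← W2 → W5
  W2 is a fork here and W2 is conditioned on, so the path is blocked at W2.
Path 2: W1 → W4 ← W3 → W5
  W4 is a collider and W4 is conditioned on, which opens it; W3 is a fork and W3 is not conditioned on — no node blocks this path, so it is active.
Path 3: W1 → W3 ← W2 → W5
  W2 is a fork here and W2 is conditioned on, so the path is blocked at W2.
Path 4: W1 → W3 → W5
  W3 is a chain and W3 is not conditioned on — no node blocks this path, so it is active.
Since the path W1 → W4 ← W3 → W5 is active, W1 and W5 are not d-separated given {W2, W4}.

No — W1 and W5 are not d-separated given {W2, W4}.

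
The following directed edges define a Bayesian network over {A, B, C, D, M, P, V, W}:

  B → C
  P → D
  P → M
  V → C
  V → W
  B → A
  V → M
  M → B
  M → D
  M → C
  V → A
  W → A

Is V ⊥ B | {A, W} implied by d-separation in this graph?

Enumerating the 6 paths from V to B and testing each for blocking by {A, W}:
  1. V → M → B — M:chain[open] ⇒ active
  2. V → M → C ← B — M:chain[open]; C:collider[blocks] ⇒ blocked
  3. V → W → A ← B — W:chain[blocks]; A:collider[open] ⇒ blocked
  4. V → A ← B — A:collider[open] ⇒ active
  5. V → C ← M → B — C:collider[blocks]; M:fork[open] ⇒ blocked
  6. V → C ← B — C:collider[blocks] ⇒ blocked
Since the path V → M → B is active, V and B are not d-separated given {A, W}.

No — V and B are not d-separated given {A, W}.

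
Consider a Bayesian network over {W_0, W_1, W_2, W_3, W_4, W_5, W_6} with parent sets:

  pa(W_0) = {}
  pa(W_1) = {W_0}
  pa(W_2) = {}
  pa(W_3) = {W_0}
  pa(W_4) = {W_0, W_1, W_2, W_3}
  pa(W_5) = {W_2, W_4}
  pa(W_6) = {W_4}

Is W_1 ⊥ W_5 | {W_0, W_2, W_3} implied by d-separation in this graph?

No

Enumerating the 6 paths from W_1 to W_5 and testing each for blocking by {W_0, W_2, W_3}:
Path 1: W_1 → W_4 → W_5
  W_4 is a chain and W_4 is not conditioned on — no node blocks this path, so it is active.
Path 2: W_1 → W_4 ← W_2 → W_5
  W_4 is a collider here and neither W_4 nor any of its descendants is conditioned on, so the collider stays closed — the path is blocked at W_4.
Path 3: W_1 ← W_0 → W_4 → W_5
  W_0 is a fork here and W_0 is conditioned on, so the path is blocked at W_0.
Path 4: W_1 ← W_0 → W_4 ← W_2 → W_5
  W_0 is a fork here and W_0 is conditioned on, so the path is blocked at W_0.
Path 5: W_1 ← W_0 → W_3 → W_4 → W_5
  W_0 is a fork here and W_0 is conditioned on, so the path is blocked at W_0.
Path 6: W_1 ← W_0 → W_3 → W_4 ← W_2 → W_5
  W_0 is a fork here and W_0 is conditioned on, so the path is blocked at W_0.
At least one path is unblocked, so d-separation fails.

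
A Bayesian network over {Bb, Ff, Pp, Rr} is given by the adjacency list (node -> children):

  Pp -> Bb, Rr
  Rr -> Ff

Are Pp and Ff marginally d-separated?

There is one path between Pp and Ff:
Path 1: Pp → Rr → Ff
  Rr is a chain and Rr is not conditioned on — no node blocks this path, so it is active.
Since the path Pp → Rr → Ff is active, Pp and Ff are not d-separated given ∅.

No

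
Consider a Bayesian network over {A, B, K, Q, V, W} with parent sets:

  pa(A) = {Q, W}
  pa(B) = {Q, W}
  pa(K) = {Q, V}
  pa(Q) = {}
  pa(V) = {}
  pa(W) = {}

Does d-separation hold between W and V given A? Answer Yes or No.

2 paths connect W and V; each must be blocked for d-separation to hold:
  1. W → A ← Q → K ← V — A:collider[open]; Q:fork[open]; K:collider[blocks] ⇒ blocked
  2. W → B ← Q → K ← V — B:collider[blocks]; Q:fork[open]; K:collider[blocks] ⇒ blocked
All paths are blocked; W ⊥ V | {A} holds.

Yes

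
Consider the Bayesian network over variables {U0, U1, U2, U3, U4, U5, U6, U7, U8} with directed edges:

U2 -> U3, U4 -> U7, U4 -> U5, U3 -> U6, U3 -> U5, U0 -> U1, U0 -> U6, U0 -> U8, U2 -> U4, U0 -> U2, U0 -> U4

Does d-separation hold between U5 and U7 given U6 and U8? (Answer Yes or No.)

No

There are 5 undirected paths between U5 and U7; checking each against the conditioning set {U6, U8}:
  1. U5 ← U3 → U6 ← U0 → U2 → U4 → U7 — U3:fork[open]; U6:collider[open]; U0:fork[open]; U2:chain[open]; U4:chain[open] ⇒ active
  2. U5 ← U3 → U6 ← U0 → U4 → U7 — U3:fork[open]; U6:collider[open]; U0:fork[open]; U4:chain[open] ⇒ active
  3. U5 ← U3 ← U2 ← U0 → U4 → U7 — U3:chain[open]; U2:chain[open]; U0:fork[open]; U4:chain[open] ⇒ active
  4. U5 ← U3 ← U2 → U4 → U7 — U3:chain[open]; U2:fork[open]; U4:chain[open] ⇒ active
  5. U5 ← U4 → U7 — U4:fork[open] ⇒ active
Since the path U5 ← U3 → U6 ← U0 → U2 → U4 → U7 is active, U5 and U7 are not d-separated given {U6, U8}.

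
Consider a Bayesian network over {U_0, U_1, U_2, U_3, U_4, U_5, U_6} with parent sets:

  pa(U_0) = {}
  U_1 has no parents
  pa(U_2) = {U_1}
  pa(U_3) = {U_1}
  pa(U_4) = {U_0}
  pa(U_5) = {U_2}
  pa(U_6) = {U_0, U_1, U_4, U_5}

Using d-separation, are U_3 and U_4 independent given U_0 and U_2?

We examine all 4 paths between U_3 and U_4:
Path 1: U_3 ← U_1 → U_2 → U_5 → U_6 ← U_4
  U_2 is a chain here and U_2 is conditioned on, so the path is blocked at U_2.
Path 2: U_3 ← U_1 → U_2 → U_5 → U_6 ← U_0 → U_4
  U_2 is a chain here and U_2 is conditioned on, so the path is blocked at U_2.
Path 3: U_3 ← U_1 → U_6 ← U_4
  U_6 is a collider here and neither U_6 nor any of its descendants is conditioned on, so the collider stays closed — the path is blocked at U_6.
Path 4: U_3 ← U_1 → U_6 ← U_0 → U_4
  U_6 is a collider here and neither U_6 nor any of its descendants is conditioned on, so the collider stays closed — the path is blocked at U_6.
Since every path is blocked, d-separation holds.

Yes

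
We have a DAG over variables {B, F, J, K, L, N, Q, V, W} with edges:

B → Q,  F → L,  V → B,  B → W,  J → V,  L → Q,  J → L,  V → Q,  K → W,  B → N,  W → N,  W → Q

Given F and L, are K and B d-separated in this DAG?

There are 5 undirected paths between K and B; checking each against the conditioning set {F, L}:
Path 1: K → W ← B
  W is a collider here and neither W nor any of its descendants is conditioned on, so the collider stays closed — the path is blocked at W.
Path 2: K → W → N ← B
  N is a collider here and neither N nor any of its descendants is conditioned on, so the collider stays closed — the path is blocked at N.
Path 3: K → W → Q ← B
  Q is a collider here and neither Q nor any of its descendants is conditioned on, so the collider stays closed — the path is blocked at Q.
Path 4: K → W → Q ← V → B
  Q is a collider here and neither Q nor any of its descendants is conditioned on, so the collider stays closed — the path is blocked at Q.
Path 5: K → W → Q ← L ← J → V → B
  Q is a collider here and neither Q nor any of its descendants is conditioned on, so the collider stays closed — the path is blocked at Q.
Since every path is blocked, d-separation holds.

Yes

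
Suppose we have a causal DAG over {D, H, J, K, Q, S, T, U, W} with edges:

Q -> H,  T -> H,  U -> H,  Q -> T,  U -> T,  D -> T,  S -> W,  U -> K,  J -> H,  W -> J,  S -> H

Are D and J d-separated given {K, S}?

Yes — D and J are d-separated given {K, S}.

We examine all 6 paths between D and J:
Path 1: D → T ← U → H ← S → W → J
  T is a collider here and neither T nor any of its descendants is conditioned on, so the collider stays closed — the path is blocked at T.
Path 2: D → T ← U → H ← J
  T is a collider here and neither T nor any of its descendants is conditioned on, so the collider stays closed — the path is blocked at T.
Path 3: D → T ← Q → H ← S → W → J
  T is a collider here and neither T nor any of its descendants is conditioned on, so the collider stays closed — the path is blocked at T.
Path 4: D → T ← Q → H ← J
  T is a collider here and neither T nor any of its descendants is conditioned on, so the collider stays closed — the path is blocked at T.
Path 5: D → T → H ← S → W → J
  H is a collider here and neither H nor any of its descendants is conditioned on, so the collider stays closed — the path is blocked at H.
Path 6: D → T → H ← J
  H is a collider here and neither H nor any of its descendants is conditioned on, so the collider stays closed — the path is blocked at H.
Since every path is blocked, d-separation holds.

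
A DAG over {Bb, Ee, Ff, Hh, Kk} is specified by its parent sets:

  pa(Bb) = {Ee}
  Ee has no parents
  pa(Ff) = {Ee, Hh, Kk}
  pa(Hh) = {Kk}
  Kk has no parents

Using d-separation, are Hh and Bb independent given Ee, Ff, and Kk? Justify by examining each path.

Yes — Hh and Bb are d-separated given {Ee, Ff, Kk}.

2 paths connect Hh and Bb; each must be blocked for d-separation to hold:
  1. Hh → Ff ← Ee → Bb — Ff:collider[open]; Ee:fork[blocks] ⇒ blocked
  2. Hh ← Kk → Ff ← Ee → Bb — Kk:fork[blocks]; Ff:collider[open]; Ee:fork[blocks] ⇒ blocked
Since every path is blocked, d-separation holds.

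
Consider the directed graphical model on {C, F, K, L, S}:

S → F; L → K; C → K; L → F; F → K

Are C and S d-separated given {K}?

We examine all 2 paths between C and S:
Path 1: C → K ← L → F ← S
  K is a collider and K is conditioned on, which opens it; L is a fork and L is not conditioned on; F is a collider and its descendant K is conditioned on, which opens it — no node blocks this path, so it is active.
Path 2: C → K ← F ← S
  K is a collider and K is conditioned on, which opens it; F is a chain and F is not conditioned on — no node blocks this path, so it is active.
Since the path C → K ← L → F ← S is active, C and S are not d-separated given {K}.

No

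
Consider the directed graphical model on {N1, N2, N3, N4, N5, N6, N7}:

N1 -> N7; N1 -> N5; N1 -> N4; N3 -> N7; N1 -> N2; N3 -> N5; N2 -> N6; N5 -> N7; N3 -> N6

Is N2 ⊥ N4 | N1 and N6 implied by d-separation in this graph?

Yes — N2 and N4 are d-separated given {N1, N6}.

We examine all 5 paths between N2 and N4:
  1. N2 ← N1 → N4 — N1:fork[blocks] ⇒ blocked
  2. N2 → N6 ← N3 → N7 ← N1 → N4 — N6:collider[open]; N3:fork[open]; N7:collider[blocks]; N1:fork[blocks] ⇒ blocked
  3. N2 → N6 ← N3 → N7 ← N5 ← N1 → N4 — N6:collider[open]; N3:fork[open]; N7:collider[blocks]; N5:chain[open]; N1:fork[blocks] ⇒ blocked
  4. N2 → N6 ← N3 → N5 ← N1 → N4 — N6:collider[open]; N3:fork[open]; N5:collider[blocks]; N1:fork[blocks] ⇒ blocked
  5. N2 → N6 ← N3 → N5 → N7 ← N1 → N4 — N6:collider[open]; N3:fork[open]; N5:chain[open]; N7:collider[blocks]; N1:fork[blocks] ⇒ blocked
All paths are blocked; N2 ⊥ N4 | {N1, N6} holds.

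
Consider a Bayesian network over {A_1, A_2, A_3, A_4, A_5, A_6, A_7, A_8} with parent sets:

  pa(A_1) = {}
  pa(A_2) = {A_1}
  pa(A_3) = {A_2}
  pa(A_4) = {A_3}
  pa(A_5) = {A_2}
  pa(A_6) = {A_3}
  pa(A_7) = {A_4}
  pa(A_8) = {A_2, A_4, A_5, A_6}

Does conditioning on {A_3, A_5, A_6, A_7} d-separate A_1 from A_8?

We examine all 4 paths between A_1 and A_8:
Path 1: A_1 → A_2 → A_5 → A_8
  A_5 is a chain here and A_5 is conditioned on, so the path is blocked at A_5.
Path 2: A_1 → A_2 → A_3 → A_6 → A_8
  A_3 is a chain here and A_3 is conditioned on, so the path is blocked at A_3.
Path 3: A_1 → A_2 → A_3 → A_4 → A_8
  A_3 is a chain here and A_3 is conditioned on, so the path is blocked at A_3.
Path 4: A_1 → A_2 → A_8
  A_2 is a chain and A_2 is not conditioned on — no node blocks this path, so it is active.
Because an active path exists, A_1 and A_8 are not d-separated.

No — A_1 and A_8 are not d-separated given {A_3, A_5, A_6, A_7}.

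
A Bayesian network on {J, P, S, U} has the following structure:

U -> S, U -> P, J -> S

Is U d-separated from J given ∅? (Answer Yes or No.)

Yes — U and J are d-separated given ∅.

There is one path between U and J:
Path 1: U → S ← J
  S is a collider here and neither S nor any of its descendants is conditioned on, so the collider stays closed — the path is blocked at S.
Every path is blocked, so U and J are d-separated given ∅.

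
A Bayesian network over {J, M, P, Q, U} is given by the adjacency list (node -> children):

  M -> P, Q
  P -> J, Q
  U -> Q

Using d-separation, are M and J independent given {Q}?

Enumerating the 2 paths from M to J and testing each for blocking by {Q}:
Path 1: M → Q ← P → J
  Q is a collider and Q is conditioned on, which opens it; P is a fork and P is not conditioned on — no node blocks this path, so it is active.
Path 2: M → P → J
  P is a chain and P is not conditioned on — no node blocks this path, so it is active.
Because an active path exists, M and J are not d-separated.

No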